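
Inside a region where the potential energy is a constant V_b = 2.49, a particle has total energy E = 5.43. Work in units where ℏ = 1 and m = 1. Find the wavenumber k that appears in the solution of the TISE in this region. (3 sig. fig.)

With E > V_b the solution is oscillatory, ψ ∝ e^{±ikx} with k = √(2m(E − V_b))/ℏ.
k = √(2 × 1 × 2.94) = 2.425.

k = 2.42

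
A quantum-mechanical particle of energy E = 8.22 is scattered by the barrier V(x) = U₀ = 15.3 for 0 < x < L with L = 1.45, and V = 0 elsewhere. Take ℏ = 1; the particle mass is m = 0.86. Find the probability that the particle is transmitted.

E < U₀: inside the barrier ψ ∝ e^{±κx} with κ = √(2m(U₀ − E))/ℏ = 3.490.
κL = 5.060, sinh(κL) = 78.79.
Matching ψ, ψ′ at both faces gives T = [1 + U₀² sinh²(κL) / (4E(U₀ − E))]⁻¹ = 1/6244 = 0.000160.

T = 0.000160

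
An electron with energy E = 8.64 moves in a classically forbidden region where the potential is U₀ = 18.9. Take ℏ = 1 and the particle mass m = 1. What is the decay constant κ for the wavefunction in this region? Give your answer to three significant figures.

κ = 4.53

Since E < U₀ the TISE in this region is ψ'' = κ²ψ with κ = √(2m(U₀ − E))/ℏ.
κ = √(2 × 1 × 10.26) = 4.530.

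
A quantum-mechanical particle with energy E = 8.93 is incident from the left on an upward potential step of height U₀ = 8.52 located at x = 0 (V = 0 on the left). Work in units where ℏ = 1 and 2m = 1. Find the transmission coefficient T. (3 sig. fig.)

On each side the TISE gives plane waves with k = √(2m(E − V))/ℏ: k₁ = √(2·½·8.93) = 2.988, k₂ = √(2·½·0.41) = 0.6403.
Continuity of ψ and ψ′ at the step yields the reflection amplitude r = (k₁ − k₂)/(k₁ + k₂) = 0.6471; thus R = |r|² = 0.4187, T = 0.5813.

T = 0.581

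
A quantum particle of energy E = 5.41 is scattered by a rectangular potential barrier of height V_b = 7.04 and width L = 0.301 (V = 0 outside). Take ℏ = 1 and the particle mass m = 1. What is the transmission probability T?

T = 0.686

Since E < V_b the interior solution is evanescent with decay constant κ = √(2m(V_b − E))/ℏ = 1.806.
κL = 0.5435, sinh(κL) = 0.5706.
The exact tunnelling result is T⁻¹ = 1 + V_b² sinh²(κL) / [4E(V_b − E)] = 1.458, so T = 0.686.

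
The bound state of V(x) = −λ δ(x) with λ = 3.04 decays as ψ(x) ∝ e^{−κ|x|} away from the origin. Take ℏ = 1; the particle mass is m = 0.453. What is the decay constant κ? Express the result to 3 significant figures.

κ = 1.38

Integrate −(ℏ²/2m)ψ'' − λδ(x)ψ = Eψ from −ε to +ε: the ψ'' term gives ψ'(0⁺) − ψ'(0⁻) and the δ term gives −(2mλ/ℏ²)ψ(0).
With ψ ∝ e^{−κ|x|} this yields −2κ = −2mλ/ℏ², so κ = mλ/ℏ² = 1.377.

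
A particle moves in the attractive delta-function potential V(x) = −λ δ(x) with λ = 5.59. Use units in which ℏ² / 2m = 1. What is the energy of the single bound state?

E = -7.81

For x ≠ 0 the bound state is ψ ∝ e^{−κ|x|}; integrating the TISE across the delta gives the cusp condition 2κ = 2mλ/ℏ², so κ = 2.795.
Then E = −ℏ²κ²/(2m) = −mλ²/(2ℏ²) = -7.812.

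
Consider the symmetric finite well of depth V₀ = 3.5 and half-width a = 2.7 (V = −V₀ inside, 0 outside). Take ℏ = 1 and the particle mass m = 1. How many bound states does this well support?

Define the well-strength parameter z₀ = (a/ℏ)√(2mV₀) = 2.7 × √(2·1·3.5) = 7.144.
The even/odd transcendental equations gain one root per π/2 in z₀, giving N = 1 + ⌊2z₀/π⌋ = 1 + ⌊4.548⌋ = 5.

N = 5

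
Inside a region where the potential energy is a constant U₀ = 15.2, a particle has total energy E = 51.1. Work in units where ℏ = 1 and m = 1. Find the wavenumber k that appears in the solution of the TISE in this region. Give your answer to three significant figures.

With E > U₀ the solution is oscillatory, ψ ∝ e^{±ikx} with k = √(2m(E − U₀))/ℏ.
k = √(2 × 1 × 35.9) = 8.473.

k = 8.47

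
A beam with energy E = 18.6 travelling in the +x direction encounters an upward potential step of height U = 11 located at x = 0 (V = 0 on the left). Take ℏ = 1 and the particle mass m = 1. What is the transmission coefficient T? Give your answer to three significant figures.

On each side the TISE gives plane waves with k = √(2m(E − V))/ℏ: k₁ = √(2·1·18.6) = 6.099, k₂ = √(2·1·7.6) = 3.899.
Continuity of ψ and ψ′ at the step yields the reflection amplitude r = (k₁ − k₂)/(k₁ + k₂) = 0.2201; thus R = |r|² = 0.04844, T = 0.9516.

T = 0.952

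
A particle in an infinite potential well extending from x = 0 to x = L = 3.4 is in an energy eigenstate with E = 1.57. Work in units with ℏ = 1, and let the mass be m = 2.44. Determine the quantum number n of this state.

From E_n = n²π²ℏ²/(2mL²) invert to n = √(2mL²E)/(πℏ).
n = (3.4/π) × √(2 × 2.44 × 1.57) = 2.996 → n = 3.

n = 3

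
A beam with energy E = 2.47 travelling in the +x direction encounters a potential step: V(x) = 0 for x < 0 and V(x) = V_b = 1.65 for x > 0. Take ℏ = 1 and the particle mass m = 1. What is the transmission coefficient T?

T = 0.928

The wavenumbers are k₁ = √(2mE)/ℏ = 2.223 on the left and k₂ = √(2m(E − V_b))/ℏ = 1.281 on the right.
Matching ψ and ψ′ at x = 0 gives r = (k₁ − k₂)/(k₁ + k₂), so R = r² = 0.07230 and T = 1 − R = 0.9277.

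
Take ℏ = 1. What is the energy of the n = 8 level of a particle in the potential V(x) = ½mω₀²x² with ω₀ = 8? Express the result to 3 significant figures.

The oscillator eigenvalues are E_n = ℏω₀(n + ½), so E_8 = 8 × 8.5 = 68.00.

E = 68.0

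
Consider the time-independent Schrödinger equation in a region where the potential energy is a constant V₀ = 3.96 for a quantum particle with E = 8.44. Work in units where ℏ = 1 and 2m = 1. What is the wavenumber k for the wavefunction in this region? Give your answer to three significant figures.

With E > V₀ the solution is oscillatory, ψ ∝ e^{±ikx} with k = √(2m(E − V₀))/ℏ.
k = √(2 × 0.5 × 4.48) = 2.117.

k = 2.12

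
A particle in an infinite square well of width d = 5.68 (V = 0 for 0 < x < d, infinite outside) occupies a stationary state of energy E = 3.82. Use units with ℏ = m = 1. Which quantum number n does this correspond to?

From E_n = n²π²ℏ²/(2md²) invert to n = √(2md²E)/(πℏ).
n = (5.68/π) × √(2 × 1 × 3.82) = 4.997 → n = 5.

n = 5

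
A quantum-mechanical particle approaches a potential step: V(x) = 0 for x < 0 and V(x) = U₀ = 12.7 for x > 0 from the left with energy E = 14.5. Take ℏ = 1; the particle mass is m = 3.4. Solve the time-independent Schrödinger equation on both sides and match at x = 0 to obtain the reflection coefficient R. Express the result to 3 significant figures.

On each side the TISE gives plane waves with k = √(2m(E − V))/ℏ: k₁ = √(2·3.4·14.5) = 9.930, k₂ = √(2·3.4·1.8) = 3.499.
Continuity of ψ and ψ′ at the step yields the reflection amplitude r = (k₁ − k₂)/(k₁ + k₂) = 0.4789; thus R = |r|² = 0.2294, T = 0.7706.

R = 0.229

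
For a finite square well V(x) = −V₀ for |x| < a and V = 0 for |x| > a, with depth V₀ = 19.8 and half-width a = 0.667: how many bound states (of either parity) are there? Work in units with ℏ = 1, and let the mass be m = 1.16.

Define the well-strength parameter z₀ = (a/ℏ)√(2mV₀) = 0.667 × √(2·1.16·19.8) = 4.521.
The even/odd transcendental equations gain one root per π/2 in z₀, giving N = 1 + ⌊2z₀/π⌋ = 1 + ⌊2.878⌋ = 3.

N = 3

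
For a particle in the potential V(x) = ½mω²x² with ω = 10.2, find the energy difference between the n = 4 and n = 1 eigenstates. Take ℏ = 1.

ΔE = 30.6

E_n = ℏω(n + ½), so ΔE = (4 − 1) ℏω = 3 × 10.2 = 30.60.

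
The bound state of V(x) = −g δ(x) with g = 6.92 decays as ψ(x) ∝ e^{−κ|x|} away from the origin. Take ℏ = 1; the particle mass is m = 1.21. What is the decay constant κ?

Integrating the TISE across x = 0 gives the cusp condition ψ'(0⁺) − ψ'(0⁻) = −(2mg/ℏ²)ψ(0).
With ψ ∝ e^{−κ|x|} this yields −2κ = −2mg/ℏ², so κ = mg/ℏ² = 8.373.

κ = 8.37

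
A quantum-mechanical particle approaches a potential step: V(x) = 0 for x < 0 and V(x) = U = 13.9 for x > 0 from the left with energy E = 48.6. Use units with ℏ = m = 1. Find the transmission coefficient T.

The wavenumbers are k₁ = √(2mE)/ℏ = 9.859 on the left and k₂ = √(2m(E − U))/ℏ = 8.331 on the right.
Matching ψ and ψ′ at x = 0 gives r = (k₁ − k₂)/(k₁ + k₂), so R = r² = 0.007060 and T = 1 − R = 0.9929.

T = 0.993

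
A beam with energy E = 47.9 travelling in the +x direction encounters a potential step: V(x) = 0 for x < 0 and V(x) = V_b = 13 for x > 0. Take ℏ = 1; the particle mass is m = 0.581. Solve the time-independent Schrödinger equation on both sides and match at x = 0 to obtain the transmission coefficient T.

T = 0.994

The wavenumbers are k₁ = √(2mE)/ℏ = 7.461 on the left and k₂ = √(2m(E − V_b))/ℏ = 6.368 on the right.
Continuity of ψ and ψ′ at the step yields the reflection amplitude r = (k₁ − k₂)/(k₁ + k₂) = 0.07899; thus R = |r|² = 0.006240, T = 0.9938.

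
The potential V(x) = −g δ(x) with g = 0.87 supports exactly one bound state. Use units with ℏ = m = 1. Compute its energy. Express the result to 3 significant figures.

The bound state is ψ(x) = √κ e^{−κ|x|}. The derivative jump ψ'(0⁺) − ψ'(0⁻) = −(2mg/ℏ²)ψ(0) fixes κ = mg/ℏ² = 0.8700.
Then E = −ℏ²κ²/(2m) = −mg²/(2ℏ²) = -0.3785.

E = -0.378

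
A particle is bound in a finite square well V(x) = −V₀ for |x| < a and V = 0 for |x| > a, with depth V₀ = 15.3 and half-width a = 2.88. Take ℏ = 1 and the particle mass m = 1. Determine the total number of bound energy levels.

N = 11

The dimensionless depth is z₀ = a√(2mV₀)/ℏ = 2.88 × √(30.60) = 15.93.
A new bound state (alternating even/odd) appears each time z₀ passes a multiple of π/2, so N = ⌊2z₀/π⌋ + 1 = ⌊10.14⌋ + 1 = 11.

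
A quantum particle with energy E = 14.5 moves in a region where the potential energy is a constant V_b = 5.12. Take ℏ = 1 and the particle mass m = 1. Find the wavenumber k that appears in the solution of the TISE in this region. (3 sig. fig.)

k = 4.33

With E > V_b the solution is oscillatory, ψ ∝ e^{±ikx} with k = √(2m(E − V_b))/ℏ.
k = √(2 × 1 × 9.38) = 4.331.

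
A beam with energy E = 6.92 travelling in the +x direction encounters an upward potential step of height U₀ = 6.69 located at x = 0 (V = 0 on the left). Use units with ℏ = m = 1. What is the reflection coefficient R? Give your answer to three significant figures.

The wavenumbers are k₁ = √(2mE)/ℏ = 3.720 on the left and k₂ = √(2m(E − U₀))/ℏ = 0.6782 on the right.
Continuity of ψ and ψ′ at the step yields the reflection amplitude r = (k₁ − k₂)/(k₁ + k₂) = 0.6916; thus R = |r|² = 0.4783, T = 0.5217.

R = 0.478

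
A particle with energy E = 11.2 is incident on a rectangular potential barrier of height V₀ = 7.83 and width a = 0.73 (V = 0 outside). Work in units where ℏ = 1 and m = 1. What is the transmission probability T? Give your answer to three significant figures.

E > V₀: inside the barrier k₂ = √(2m(E − V₀))/ℏ = 2.596, k₂a = 1.895.
T = [1 + V₀² sin²(k₂a) / (4E(E − V₀))]⁻¹ = 1/1.365 = 0.733.

T = 0.733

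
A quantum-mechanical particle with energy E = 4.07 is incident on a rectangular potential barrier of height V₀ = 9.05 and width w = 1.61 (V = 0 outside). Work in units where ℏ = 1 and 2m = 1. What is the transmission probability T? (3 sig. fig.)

Since E < V₀ the interior solution is evanescent with decay constant κ = √(2m(V₀ − E))/ℏ = 2.232.
κw = 3.593, sinh(κw) = 18.16.
The exact tunnelling result is T⁻¹ = 1 + V₀² sinh²(κw) / [4E(V₀ − E)] = 334.0, so T = 0.00299.

T = 0.00299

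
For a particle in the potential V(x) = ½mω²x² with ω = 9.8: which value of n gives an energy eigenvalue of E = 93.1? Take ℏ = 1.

E_n = ℏω(n + ½) ⇒ n = E/(ℏω) − ½ = 93.1/9.8 − 0.5 = 9.000 → n = 9.

n = 9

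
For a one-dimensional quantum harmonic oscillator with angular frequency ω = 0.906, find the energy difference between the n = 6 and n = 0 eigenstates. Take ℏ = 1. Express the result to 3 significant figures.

E_n = ℏω(n + ½), so ΔE = (6 − 0) ℏω = 6 × 0.906 = 5.436.

ΔE = 5.44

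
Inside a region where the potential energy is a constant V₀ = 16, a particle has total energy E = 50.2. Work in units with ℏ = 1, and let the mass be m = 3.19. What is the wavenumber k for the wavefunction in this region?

k = 14.8

With E > V₀ the solution is oscillatory, ψ ∝ e^{±ikx} with k = √(2m(E − V₀))/ℏ.
k = √(2 × 3.19 × 34.2) = 14.77.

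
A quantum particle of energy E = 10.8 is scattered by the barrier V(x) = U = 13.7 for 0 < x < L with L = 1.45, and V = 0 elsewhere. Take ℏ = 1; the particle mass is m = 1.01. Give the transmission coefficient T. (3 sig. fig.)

Since E < U the interior solution is evanescent with decay constant κ = √(2m(U − E))/ℏ = 2.420.
κL = 3.509, sinh(κL) = 16.70.
The exact tunnelling result is T⁻¹ = 1 + U² sinh²(κL) / [4E(U − E)] = 418.8, so T = 0.00239.

T = 0.00239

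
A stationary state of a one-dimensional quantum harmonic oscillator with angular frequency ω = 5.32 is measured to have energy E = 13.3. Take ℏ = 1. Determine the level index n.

n = 2

E_n = ℏω(n + ½) ⇒ n = E/(ℏω) − ½ = 13.3/5.32 − 0.5 = 2.000 → n = 2.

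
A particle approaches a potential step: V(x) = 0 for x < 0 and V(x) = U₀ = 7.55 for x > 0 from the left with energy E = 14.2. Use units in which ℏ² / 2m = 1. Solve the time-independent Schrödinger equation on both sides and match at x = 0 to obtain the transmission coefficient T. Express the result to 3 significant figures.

On each side the TISE gives plane waves with k = √(2m(E − V))/ℏ: k₁ = √(2·½·14.2) = 3.768, k₂ = √(2·½·6.65) = 2.579.
Matching ψ and ψ′ at x = 0 gives r = (k₁ − k₂)/(k₁ + k₂), so R = r² = 0.03512 and T = 1 − R = 0.9649.

T = 0.965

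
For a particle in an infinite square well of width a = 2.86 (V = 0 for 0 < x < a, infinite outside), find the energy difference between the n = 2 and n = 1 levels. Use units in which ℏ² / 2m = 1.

ΔE = 3.62

E_n = n²π²ℏ²/(2ma²), so ΔE = (2² − 1²) π²ℏ²/(2ma²).
ΔE = 3 × π² / (2 × 0.5 × 2.86²) = 3.620.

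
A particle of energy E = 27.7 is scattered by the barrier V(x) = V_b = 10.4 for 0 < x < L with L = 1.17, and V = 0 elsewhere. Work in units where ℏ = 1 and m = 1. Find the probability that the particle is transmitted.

T = 0.982

E > V_b: inside the barrier k₂ = √(2m(E − V_b))/ℏ = 5.882, k₂L = 6.882.
Matching at both interfaces gives T⁻¹ = 1 + V_b² sin²(k₂L) / [4E(E − V_b)] = 1.018, hence T = 0.982.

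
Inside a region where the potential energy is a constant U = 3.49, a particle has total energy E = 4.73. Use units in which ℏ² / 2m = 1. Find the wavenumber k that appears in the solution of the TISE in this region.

With E > U the solution is oscillatory, ψ ∝ e^{±ikx} with k = √(2m(E − U))/ℏ.
k = √(2 × 0.5 × 1.24) = 1.114.

k = 1.11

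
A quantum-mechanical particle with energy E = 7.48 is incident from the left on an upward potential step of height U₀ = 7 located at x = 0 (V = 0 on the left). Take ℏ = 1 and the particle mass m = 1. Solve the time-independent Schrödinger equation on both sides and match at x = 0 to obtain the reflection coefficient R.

On each side the TISE gives plane waves with k = √(2m(E − V))/ℏ: k₁ = √(2·1·7.48) = 3.868, k₂ = √(2·1·0.48) = 0.9798.
Matching ψ and ψ′ at x = 0 gives r = (k₁ − k₂)/(k₁ + k₂), so R = r² = 0.3549 and T = 1 − R = 0.6451.

R = 0.355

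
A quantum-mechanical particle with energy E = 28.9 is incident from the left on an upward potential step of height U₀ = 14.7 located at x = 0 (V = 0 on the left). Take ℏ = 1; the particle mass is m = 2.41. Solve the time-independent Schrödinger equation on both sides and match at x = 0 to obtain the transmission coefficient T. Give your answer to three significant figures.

On each side the TISE gives plane waves with k = √(2m(E − V))/ℏ: k₁ = √(2·2.41·28.9) = 11.80, k₂ = √(2·2.41·14.2) = 8.273.
Continuity of ψ and ψ′ at the step yields the reflection amplitude r = (k₁ − k₂)/(k₁ + k₂) = 0.1758; thus R = |r|² = 0.03091, T = 0.9691.

T = 0.969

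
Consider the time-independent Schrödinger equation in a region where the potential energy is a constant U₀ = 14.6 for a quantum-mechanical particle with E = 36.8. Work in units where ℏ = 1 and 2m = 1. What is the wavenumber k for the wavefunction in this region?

With E > U₀ the solution is oscillatory, ψ ∝ e^{±ikx} with k = √(2m(E − U₀))/ℏ.
k = √(2 × 0.5 × 22.2) = 4.712.

k = 4.71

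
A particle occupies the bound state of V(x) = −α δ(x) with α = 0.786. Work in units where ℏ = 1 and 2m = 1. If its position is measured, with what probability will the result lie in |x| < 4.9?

P = 0.979

The normalised bound state is ψ = √κ e^{−κ|x|} with κ = mα/ℏ² = 0.3930.
P(|x| < d) = ∫_{−d}^{d} κ e^{−2κ|x|} dx = 1 − e^{−2κd} = 1 − e^{−3.851} = 0.9788.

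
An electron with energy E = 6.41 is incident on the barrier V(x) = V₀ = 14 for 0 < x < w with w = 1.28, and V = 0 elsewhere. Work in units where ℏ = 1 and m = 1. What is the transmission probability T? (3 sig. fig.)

T = 0.000185

Since E < V₀ the interior solution is evanescent with decay constant κ = √(2m(V₀ − E))/ℏ = 3.896.
κw = 4.987, sinh(κw) = 73.25.
The exact tunnelling result is T⁻¹ = 1 + V₀² sinh²(κw) / [4E(V₀ − E)] = 5405, so T = 0.000185.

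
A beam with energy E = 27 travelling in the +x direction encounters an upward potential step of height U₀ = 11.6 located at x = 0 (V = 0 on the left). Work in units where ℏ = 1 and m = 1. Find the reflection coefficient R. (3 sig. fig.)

The wavenumbers are k₁ = √(2mE)/ℏ = 7.348 on the left and k₂ = √(2m(E − U₀))/ℏ = 5.550 on the right.
Continuity of ψ and ψ′ at the step yields the reflection amplitude r = (k₁ − k₂)/(k₁ + k₂) = 0.1395; thus R = |r|² = 0.01945, T = 0.9806.

R = 0.0194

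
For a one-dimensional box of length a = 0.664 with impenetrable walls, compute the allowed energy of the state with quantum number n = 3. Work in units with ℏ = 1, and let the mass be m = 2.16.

Requiring ψ(0) = ψ(a) = 0 quantises k = nπ/a, hence E_n = ℏ²k²/2m = n²π²ℏ²/(2ma²).
E_3 = 3² × π² / (2 × 2.16 × 0.664²) = 46.64.

E = 46.6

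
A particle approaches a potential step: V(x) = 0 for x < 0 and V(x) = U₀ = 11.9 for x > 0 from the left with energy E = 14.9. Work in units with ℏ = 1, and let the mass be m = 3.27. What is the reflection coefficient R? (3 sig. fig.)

R = 0.145

On each side the TISE gives plane waves with k = √(2m(E − V))/ℏ: k₁ = √(2·3.27·14.9) = 9.871, k₂ = √(2·3.27·3) = 4.429.
Matching ψ and ψ′ at x = 0 gives r = (k₁ − k₂)/(k₁ + k₂), so R = r² = 0.1448 and T = 1 − R = 0.8552.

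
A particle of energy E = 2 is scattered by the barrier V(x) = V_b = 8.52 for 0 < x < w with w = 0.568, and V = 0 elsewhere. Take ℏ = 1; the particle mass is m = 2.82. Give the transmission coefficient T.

T = 0.00293

E < V_b: inside the barrier ψ ∝ e^{±κx} with κ = √(2m(V_b − E))/ℏ = 6.064.
κw = 3.444, sinh(κw) = 15.65.
Matching ψ, ψ′ at both faces gives T = [1 + V_b² sinh²(κw) / (4E(V_b − E))]⁻¹ = 1/341.7 = 0.00293.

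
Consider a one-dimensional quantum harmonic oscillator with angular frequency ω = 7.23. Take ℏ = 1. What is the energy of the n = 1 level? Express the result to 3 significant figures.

E = 10.8

Using E_n = (n + ½)ℏω: E_1 = 1.5 × 7.23 = 10.85.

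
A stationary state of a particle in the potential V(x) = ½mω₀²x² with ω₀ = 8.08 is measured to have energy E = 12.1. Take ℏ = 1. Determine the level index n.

Invert E_n = (n + ½)ℏω₀: n = E/ℏω₀ − ½ = 0.998, so n = 1.

n = 1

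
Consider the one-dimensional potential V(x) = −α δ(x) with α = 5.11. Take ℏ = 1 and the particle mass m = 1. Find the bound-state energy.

For x ≠ 0 the bound state is ψ ∝ e^{−κ|x|}; integrating the TISE across the delta gives the cusp condition 2κ = 2mα/ℏ², so κ = 5.110.
Then E = −ℏ²κ²/(2m) = −mα²/(2ℏ²) = -13.06.

E = -13.1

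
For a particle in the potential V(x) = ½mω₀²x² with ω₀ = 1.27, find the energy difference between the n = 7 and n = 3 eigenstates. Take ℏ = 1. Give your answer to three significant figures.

E_n = ℏω₀(n + ½), so ΔE = (7 − 3) ℏω₀ = 4 × 1.27 = 5.080.

ΔE = 5.08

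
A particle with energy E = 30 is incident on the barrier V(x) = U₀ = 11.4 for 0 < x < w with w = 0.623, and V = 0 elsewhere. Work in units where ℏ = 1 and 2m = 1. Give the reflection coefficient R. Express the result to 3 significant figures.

R = 0.0111

Above the barrier the interior wavenumber is k₂ = √(2m(E − U₀))/ℏ = 4.313, giving phase k₂w = 2.687.
T = [1 + U₀² sin²(k₂w) / (4E(E − U₀))]⁻¹ = 1/1.011 = 0.989.
R = 1 − T = 0.0111.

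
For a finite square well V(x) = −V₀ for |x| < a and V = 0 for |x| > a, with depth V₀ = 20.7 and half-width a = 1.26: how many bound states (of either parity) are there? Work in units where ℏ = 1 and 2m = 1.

The dimensionless depth is z₀ = a√(2mV₀)/ℏ = 1.26 × √(20.70) = 5.733.
A new bound state (alternating even/odd) appears each time z₀ passes a multiple of π/2, so N = ⌊2z₀/π⌋ + 1 = ⌊3.650⌋ + 1 = 4.

N = 4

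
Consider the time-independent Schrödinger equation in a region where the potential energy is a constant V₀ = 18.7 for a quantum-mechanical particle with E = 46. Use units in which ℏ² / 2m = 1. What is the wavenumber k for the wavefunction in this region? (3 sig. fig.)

With E > V₀ the solution is oscillatory, ψ ∝ e^{±ikx} with k = √(2m(E − V₀))/ℏ.
k = √(2 × 0.5 × 27.3) = 5.225.

k = 5.22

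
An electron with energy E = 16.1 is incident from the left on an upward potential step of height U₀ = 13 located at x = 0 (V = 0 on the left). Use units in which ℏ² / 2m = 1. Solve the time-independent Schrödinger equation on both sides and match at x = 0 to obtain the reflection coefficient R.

The wavenumbers are k₁ = √(2mE)/ℏ = 4.012 on the left and k₂ = √(2m(E − U₀))/ℏ = 1.761 on the right.
Matching ψ and ψ′ at x = 0 gives r = (k₁ − k₂)/(k₁ + k₂), so R = r² = 0.1521 and T = 1 − R = 0.8479.

R = 0.152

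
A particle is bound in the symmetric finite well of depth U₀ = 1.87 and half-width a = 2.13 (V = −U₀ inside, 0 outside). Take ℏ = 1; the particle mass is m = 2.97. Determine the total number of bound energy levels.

N = 5

The dimensionless depth is z₀ = a√(2mU₀)/ℏ = 2.13 × √(11.11) = 7.099.
The even/odd transcendental equations gain one root per π/2 in z₀, giving N = 1 + ⌊2z₀/π⌋ = 1 + ⌊4.519⌋ = 5.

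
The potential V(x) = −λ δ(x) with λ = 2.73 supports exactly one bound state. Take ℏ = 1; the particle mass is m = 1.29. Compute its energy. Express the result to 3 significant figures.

E = -4.81

The bound state is ψ(x) = √κ e^{−κ|x|}. The derivative jump ψ'(0⁺) − ψ'(0⁻) = −(2mλ/ℏ²)ψ(0) fixes κ = mλ/ℏ² = 3.522.
Then E = −ℏ²κ²/(2m) = −mλ²/(2ℏ²) = -4.807.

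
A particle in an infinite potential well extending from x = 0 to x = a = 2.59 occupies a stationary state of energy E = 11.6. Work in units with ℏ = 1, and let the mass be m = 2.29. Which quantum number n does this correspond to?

For an infinite well E_n = n²π²ℏ²/(2ma²), so n = (a/πℏ)√(2mE).
n = (2.59/π) × √(2 × 2.29 × 11.6) = 6.009 → n = 6.

n = 6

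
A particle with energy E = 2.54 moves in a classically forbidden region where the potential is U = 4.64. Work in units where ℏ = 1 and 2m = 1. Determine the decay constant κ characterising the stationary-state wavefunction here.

Since E < U the TISE in this region is ψ'' = κ²ψ with κ = √(2m(U − E))/ℏ.
κ = √(2 × 0.5 × 2.1) = 1.449.

κ = 1.45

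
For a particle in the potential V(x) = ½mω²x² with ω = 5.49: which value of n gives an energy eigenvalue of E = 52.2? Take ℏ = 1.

n = 9

E_n = ℏω(n + ½) ⇒ n = E/(ℏω) − ½ = 52.2/5.49 − 0.5 = 9.008 → n = 9.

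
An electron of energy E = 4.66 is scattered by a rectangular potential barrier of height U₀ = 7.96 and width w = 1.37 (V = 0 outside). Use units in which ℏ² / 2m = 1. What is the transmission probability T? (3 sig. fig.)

E < U₀: inside the barrier ψ ∝ e^{±κx} with κ = √(2m(U₀ − E))/ℏ = 1.817.
κw = 2.489, sinh(κw) = 5.981.
The exact tunnelling result is T⁻¹ = 1 + U₀² sinh²(κw) / [4E(U₀ − E)] = 37.85, so T = 0.0264.

T = 0.0264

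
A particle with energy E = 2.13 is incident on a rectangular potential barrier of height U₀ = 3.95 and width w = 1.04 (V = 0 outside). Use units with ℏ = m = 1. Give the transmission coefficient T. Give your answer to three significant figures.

T = 0.0724

E < U₀: inside the barrier ψ ∝ e^{±κx} with κ = √(2m(U₀ − E))/ℏ = 1.908.
κw = 1.984, sinh(κw) = 3.568.
The exact tunnelling result is T⁻¹ = 1 + U₀² sinh²(κw) / [4E(U₀ − E)] = 13.81, so T = 0.0724.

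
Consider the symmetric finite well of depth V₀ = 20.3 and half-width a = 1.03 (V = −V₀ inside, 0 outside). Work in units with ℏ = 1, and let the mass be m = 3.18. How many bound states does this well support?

N = 8

Define the well-strength parameter z₀ = (a/ℏ)√(2mV₀) = 1.03 × √(2·3.18·20.3) = 11.70.
The even/odd transcendental equations gain one root per π/2 in z₀, giving N = 1 + ⌊2z₀/π⌋ = 1 + ⌊7.451⌋ = 8.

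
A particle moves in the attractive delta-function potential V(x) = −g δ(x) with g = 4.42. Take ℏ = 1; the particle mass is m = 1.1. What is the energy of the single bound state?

E = -10.7

For x ≠ 0 the bound state is ψ ∝ e^{−κ|x|}; integrating the TISE across the delta gives the cusp condition 2κ = 2mg/ℏ², so κ = 4.862.
Then E = −ℏ²κ²/(2m) = −mg²/(2ℏ²) = -10.75.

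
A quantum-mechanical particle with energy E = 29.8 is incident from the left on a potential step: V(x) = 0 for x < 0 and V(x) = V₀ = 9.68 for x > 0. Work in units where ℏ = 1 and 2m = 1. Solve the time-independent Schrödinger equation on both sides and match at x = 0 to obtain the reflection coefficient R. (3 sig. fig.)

The wavenumbers are k₁ = √(2mE)/ℏ = 5.459 on the left and k₂ = √(2m(E − V₀))/ℏ = 4.486 on the right.
Matching ψ and ψ′ at x = 0 gives r = (k₁ − k₂)/(k₁ + k₂), so R = r² = 0.009581 and T = 1 − R = 0.9904.

R = 0.00958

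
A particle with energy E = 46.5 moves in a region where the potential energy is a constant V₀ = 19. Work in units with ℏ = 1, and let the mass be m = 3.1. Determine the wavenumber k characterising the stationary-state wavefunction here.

With E > V₀ the solution is oscillatory, ψ ∝ e^{±ikx} with k = √(2m(E − V₀))/ℏ.
k = √(2 × 3.1 × 27.5) = 13.06.

k = 13.1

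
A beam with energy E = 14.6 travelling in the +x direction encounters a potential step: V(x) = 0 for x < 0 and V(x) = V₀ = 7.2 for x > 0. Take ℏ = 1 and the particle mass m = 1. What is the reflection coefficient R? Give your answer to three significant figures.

R = 0.0283

The wavenumbers are k₁ = √(2mE)/ℏ = 5.404 on the left and k₂ = √(2m(E − V₀))/ℏ = 3.847 on the right.
Continuity of ψ and ψ′ at the step yields the reflection amplitude r = (k₁ − k₂)/(k₁ + k₂) = 0.1683; thus R = |r|² = 0.02831, T = 0.9717.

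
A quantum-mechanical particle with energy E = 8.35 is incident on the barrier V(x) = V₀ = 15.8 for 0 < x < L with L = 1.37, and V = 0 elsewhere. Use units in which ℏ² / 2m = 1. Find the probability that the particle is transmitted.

Since E < V₀ the interior solution is evanescent with decay constant κ = √(2m(V₀ − E))/ℏ = 2.729.
κL = 3.739, sinh(κL) = 21.02.
The exact tunnelling result is T⁻¹ = 1 + V₀² sinh²(κL) / [4E(V₀ − E)] = 444.4, so T = 0.00225.

T = 0.00225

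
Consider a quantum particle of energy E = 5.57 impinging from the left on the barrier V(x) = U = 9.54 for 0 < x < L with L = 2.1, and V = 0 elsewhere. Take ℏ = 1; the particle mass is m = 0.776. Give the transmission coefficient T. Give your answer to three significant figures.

Since E < U the interior solution is evanescent with decay constant κ = √(2m(U − E))/ℏ = 2.482.
κL = 5.213, sinh(κL) = 91.79.
Matching ψ, ψ′ at both faces gives T = [1 + U² sinh²(κL) / (4E(U − E))]⁻¹ = 1/8670 = 0.000115.

T = 0.000115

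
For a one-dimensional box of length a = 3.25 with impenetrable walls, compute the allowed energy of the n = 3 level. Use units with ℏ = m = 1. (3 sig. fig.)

E = 4.20

Requiring ψ(0) = ψ(a) = 0 quantises k = nπ/a, hence E_n = ℏ²k²/2m = n²π²ℏ²/(2ma²).
E_3 = 3² × π² / (2 × 1 × 3.25²) = 4.205.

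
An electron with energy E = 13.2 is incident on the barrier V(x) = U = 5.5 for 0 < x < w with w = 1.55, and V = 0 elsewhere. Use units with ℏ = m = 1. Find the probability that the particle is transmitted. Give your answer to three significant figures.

T = 0.997

E > U: inside the barrier k₂ = √(2m(E − U))/ℏ = 3.924, k₂w = 6.083.
T = [1 + U² sin²(k₂w) / (4E(E − U))]⁻¹ = 1/1.003 = 0.997.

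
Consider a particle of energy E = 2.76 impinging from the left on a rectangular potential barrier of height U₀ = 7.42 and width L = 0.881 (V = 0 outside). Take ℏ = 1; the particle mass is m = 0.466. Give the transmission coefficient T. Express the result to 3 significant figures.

T = 0.0910

Since E < U₀ the interior solution is evanescent with decay constant κ = √(2m(U₀ − E))/ℏ = 2.084.
κL = 1.836, sinh(κL) = 3.056.
The exact tunnelling result is T⁻¹ = 1 + U₀² sinh²(κL) / [4E(U₀ − E)] = 10.99, so T = 0.0910.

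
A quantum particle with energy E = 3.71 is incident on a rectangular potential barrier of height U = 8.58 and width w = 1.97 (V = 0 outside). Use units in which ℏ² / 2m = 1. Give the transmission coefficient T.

E < U: inside the barrier ψ ∝ e^{±κx} with κ = √(2m(U − E))/ℏ = 2.207.
κw = 4.347, sinh(κw) = 38.63.
Matching ψ, ψ′ at both faces gives T = [1 + U² sinh²(κw) / (4E(U − E))]⁻¹ = 1/1521 = 0.000657.

T = 0.000657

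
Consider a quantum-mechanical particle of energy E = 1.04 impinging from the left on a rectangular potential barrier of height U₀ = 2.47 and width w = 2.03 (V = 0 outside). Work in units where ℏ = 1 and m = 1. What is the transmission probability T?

T = 0.00406

Since E < U₀ the interior solution is evanescent with decay constant κ = √(2m(U₀ − E))/ℏ = 1.691.
κw = 3.433, sinh(κw) = 15.47.
Matching ψ, ψ′ at both faces gives T = [1 + U₀² sinh²(κw) / (4E(U₀ − E))]⁻¹ = 1/246.4 = 0.00406.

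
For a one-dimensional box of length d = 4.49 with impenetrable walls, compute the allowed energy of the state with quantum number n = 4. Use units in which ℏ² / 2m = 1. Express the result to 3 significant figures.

E = 7.83

The infinite-well eigenfunctions ψ_n = √(2/d) sin(nπx/d) vanish at both walls, giving E_n = n²π²ℏ²/(2md²).
E_4 = 4² × π² / (2 × 0.5 × 4.49²) = 7.833.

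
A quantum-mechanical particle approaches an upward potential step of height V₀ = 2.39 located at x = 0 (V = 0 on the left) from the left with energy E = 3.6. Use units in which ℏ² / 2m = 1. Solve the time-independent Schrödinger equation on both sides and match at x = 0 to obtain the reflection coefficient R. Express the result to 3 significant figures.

R = 0.0708

On each side the TISE gives plane waves with k = √(2m(E − V))/ℏ: k₁ = √(2·½·3.6) = 1.897, k₂ = √(2·½·1.21) = 1.100.
Continuity of ψ and ψ′ at the step yields the reflection amplitude r = (k₁ − k₂)/(k₁ + k₂) = 0.2660; thus R = |r|² = 0.07077, T = 0.9292.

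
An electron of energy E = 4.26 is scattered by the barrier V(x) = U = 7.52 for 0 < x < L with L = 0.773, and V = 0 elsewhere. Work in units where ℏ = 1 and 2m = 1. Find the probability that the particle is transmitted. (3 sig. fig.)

Since E < U the interior solution is evanescent with decay constant κ = √(2m(U − E))/ℏ = 1.806.
κL = 1.396, sinh(κL) = 1.895.
Matching ψ, ψ′ at both faces gives T = [1 + U² sinh²(κL) / (4E(U − E))]⁻¹ = 1/4.656 = 0.215.

T = 0.215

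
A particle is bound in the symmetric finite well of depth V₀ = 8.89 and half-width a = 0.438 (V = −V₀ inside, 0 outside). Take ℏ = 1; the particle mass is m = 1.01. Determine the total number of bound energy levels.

Define the well-strength parameter z₀ = (a/ℏ)√(2mV₀) = 0.438 × √(2·1.01·8.89) = 1.856.
A new bound state (alternating even/odd) appears each time z₀ passes a multiple of π/2, so N = ⌊2z₀/π⌋ + 1 = ⌊1.182⌋ + 1 = 2.

N = 2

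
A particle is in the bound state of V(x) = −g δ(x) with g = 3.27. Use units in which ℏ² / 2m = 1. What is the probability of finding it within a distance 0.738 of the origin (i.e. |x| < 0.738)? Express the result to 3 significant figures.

The normalised bound state is ψ = √κ e^{−κ|x|} with κ = mg/ℏ² = 1.635.
P(|x| < d) = ∫_{−d}^{d} κ e^{−2κ|x|} dx = 1 − e^{−2κd} = 1 − e^{−2.413} = 0.9105.

P = 0.910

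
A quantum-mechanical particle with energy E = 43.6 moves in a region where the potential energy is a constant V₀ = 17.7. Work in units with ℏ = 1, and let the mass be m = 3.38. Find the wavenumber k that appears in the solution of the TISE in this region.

With E > V₀ the solution is oscillatory, ψ ∝ e^{±ikx} with k = √(2m(E − V₀))/ℏ.
k = √(2 × 3.38 × 25.9) = 13.23.

k = 13.2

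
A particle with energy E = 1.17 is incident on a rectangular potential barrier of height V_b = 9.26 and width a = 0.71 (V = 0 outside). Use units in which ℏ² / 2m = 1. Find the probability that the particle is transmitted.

T = 0.0312

E < V_b: inside the barrier ψ ∝ e^{±κx} with κ = √(2m(V_b − E))/ℏ = 2.844.
κa = 2.019, sinh(κa) = 3.701.
Matching ψ, ψ′ at both faces gives T = [1 + V_b² sinh²(κa) / (4E(V_b − E))]⁻¹ = 1/32.02 = 0.0312.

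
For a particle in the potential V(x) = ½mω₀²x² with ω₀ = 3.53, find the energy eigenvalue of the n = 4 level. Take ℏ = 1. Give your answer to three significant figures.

E = 15.9

Using E_n = (n + ½)ℏω₀: E_4 = 4.5 × 3.53 = 15.89.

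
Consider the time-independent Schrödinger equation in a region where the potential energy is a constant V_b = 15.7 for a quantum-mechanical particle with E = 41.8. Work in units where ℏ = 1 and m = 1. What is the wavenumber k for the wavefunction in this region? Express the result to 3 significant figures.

With E > V_b the solution is oscillatory, ψ ∝ e^{±ikx} with k = √(2m(E − V_b))/ℏ.
k = √(2 × 1 × 26.1) = 7.225.

k = 7.22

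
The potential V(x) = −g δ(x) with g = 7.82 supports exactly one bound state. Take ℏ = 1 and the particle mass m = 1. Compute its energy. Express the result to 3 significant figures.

E = -30.6

The bound state is ψ(x) = √κ e^{−κ|x|}. The derivative jump ψ'(0⁺) − ψ'(0⁻) = −(2mg/ℏ²)ψ(0) fixes κ = mg/ℏ² = 7.820.
Then E = −ℏ²κ²/(2m) = −mg²/(2ℏ²) = -30.58.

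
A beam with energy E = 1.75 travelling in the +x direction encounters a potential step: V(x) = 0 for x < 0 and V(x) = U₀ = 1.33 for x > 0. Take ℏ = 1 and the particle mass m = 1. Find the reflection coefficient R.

R = 0.117

On each side the TISE gives plane waves with k = √(2m(E − V))/ℏ: k₁ = √(2·1·1.75) = 1.871, k₂ = √(2·1·0.42) = 0.9165.
Continuity of ψ and ψ′ at the step yields the reflection amplitude r = (k₁ − k₂)/(k₁ + k₂) = 0.3424; thus R = |r|² = 0.1172, T = 0.8828.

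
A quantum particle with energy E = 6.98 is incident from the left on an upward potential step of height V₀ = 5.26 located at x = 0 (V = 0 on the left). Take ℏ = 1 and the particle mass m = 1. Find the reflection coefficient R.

R = 0.113

The wavenumbers are k₁ = √(2mE)/ℏ = 3.736 on the left and k₂ = √(2m(E − V₀))/ℏ = 1.855 on the right.
Matching ψ and ψ′ at x = 0 gives r = (k₁ − k₂)/(k₁ + k₂), so R = r² = 0.1133 and T = 1 − R = 0.8867.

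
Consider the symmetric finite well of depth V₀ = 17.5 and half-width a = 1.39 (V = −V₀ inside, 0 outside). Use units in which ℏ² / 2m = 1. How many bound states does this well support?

The dimensionless depth is z₀ = a√(2mV₀)/ℏ = 1.39 × √(17.50) = 5.815.
A new bound state (alternating even/odd) appears each time z₀ passes a multiple of π/2, so N = ⌊2z₀/π⌋ + 1 = ⌊3.702⌋ + 1 = 4.

N = 4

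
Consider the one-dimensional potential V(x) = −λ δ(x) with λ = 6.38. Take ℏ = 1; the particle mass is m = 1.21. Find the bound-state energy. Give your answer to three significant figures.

E = -24.6

The bound state is ψ(x) = √κ e^{−κ|x|}. The derivative jump ψ'(0⁺) − ψ'(0⁻) = −(2mλ/ℏ²)ψ(0) fixes κ = mλ/ℏ² = 7.720.
Then E = −ℏ²κ²/(2m) = −mλ²/(2ℏ²) = -24.63.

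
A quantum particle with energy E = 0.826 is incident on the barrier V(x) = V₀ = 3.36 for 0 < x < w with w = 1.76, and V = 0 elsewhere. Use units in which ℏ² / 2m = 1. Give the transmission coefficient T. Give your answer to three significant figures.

Since E < V₀ the interior solution is evanescent with decay constant κ = √(2m(V₀ − E))/ℏ = 1.592.
κw = 2.802, sinh(κw) = 8.206.
The exact tunnelling result is T⁻¹ = 1 + V₀² sinh²(κw) / [4E(V₀ − E)] = 91.79, so T = 0.0109.

T = 0.0109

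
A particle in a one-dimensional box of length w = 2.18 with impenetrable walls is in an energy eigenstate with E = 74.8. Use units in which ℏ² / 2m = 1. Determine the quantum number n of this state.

n = 6

From E_n = n²π²ℏ²/(2mw²) invert to n = √(2mw²E)/(πℏ).
n = (2.18/π) × √(2 × 0.5 × 74.8) = 6.001 → n = 6.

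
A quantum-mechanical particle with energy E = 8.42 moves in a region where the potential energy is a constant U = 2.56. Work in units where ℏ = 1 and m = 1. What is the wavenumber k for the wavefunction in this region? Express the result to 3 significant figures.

With E > U the solution is oscillatory, ψ ∝ e^{±ikx} with k = √(2m(E − U))/ℏ.
k = √(2 × 1 × 5.86) = 3.423.

k = 3.42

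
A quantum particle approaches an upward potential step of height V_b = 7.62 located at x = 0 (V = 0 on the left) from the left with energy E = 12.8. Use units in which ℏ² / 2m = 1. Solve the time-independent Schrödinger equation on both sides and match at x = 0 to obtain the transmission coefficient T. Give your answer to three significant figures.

On each side the TISE gives plane waves with k = √(2m(E − V))/ℏ: k₁ = √(2·½·12.8) = 3.578, k₂ = √(2·½·5.18) = 2.276.
Continuity of ψ and ψ′ at the step yields the reflection amplitude r = (k₁ − k₂)/(k₁ + k₂) = 0.2224; thus R = |r|² = 0.04945, T = 0.9505.

T = 0.951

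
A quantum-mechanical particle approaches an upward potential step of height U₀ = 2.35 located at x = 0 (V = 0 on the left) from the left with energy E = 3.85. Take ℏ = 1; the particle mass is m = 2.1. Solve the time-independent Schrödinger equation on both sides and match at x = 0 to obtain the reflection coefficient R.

On each side the TISE gives plane waves with k = √(2m(E − V))/ℏ: k₁ = √(2·2.1·3.85) = 4.021, k₂ = √(2·2.1·1.5) = 2.510.
Continuity of ψ and ψ′ at the step yields the reflection amplitude r = (k₁ − k₂)/(k₁ + k₂) = 0.2314; thus R = |r|² = 0.05354, T = 0.9465.

R = 0.0535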